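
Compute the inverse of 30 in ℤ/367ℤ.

gcd(367, 30) = 1.
By Bézout, 30·(-159) + 367·(13) = 1.
So 30·-159 ≡ 1 (mod 367), and -159 mod 367 = 208.

208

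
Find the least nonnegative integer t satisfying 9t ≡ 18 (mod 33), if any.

gcd(33, 9) = 3  (33 = 3*9 + 6, 9 = 1*6 + 3, 6 = 2*3).
3 divides 18, so solutions exist.
Back-substituting, 9*(4) + 33*(-1) = 3.
So 9*(4) ≡ 3 (mod 33); multiply by 6: t ≡ 24 (mod 11).
Smallest nonnegative: t = 24 mod 11 = 2.

2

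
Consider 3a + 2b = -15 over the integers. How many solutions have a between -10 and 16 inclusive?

13

gcd(3, 2) = 1.
By Bézout, 3×(1) + 2×(-1) = 1.
Particular solution: (1, -9).
General solution: a = 1 + 2t, b = -9 - 3t for integer t.
-10 ≤ 1 + 2t ≤ 16 gives t ∈ [-5, 7], which is 13 values.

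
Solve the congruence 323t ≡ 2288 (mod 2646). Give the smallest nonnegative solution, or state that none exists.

1924

gcd(2646, 323) = 1.
1 divides 2288, so solutions exist.
By Bézout, 323·(-811) + 2646·(99) = 1.
So 323·(-811) ≡ 1 (mod 2646); multiply by 2288: t ≡ -1855568 (mod 2646).
Smallest nonnegative: t = -1855568 mod 2646 = 1924.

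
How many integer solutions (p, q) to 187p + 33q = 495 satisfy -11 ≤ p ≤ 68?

26

gcd(187, 33) = 11.
By Bézout, 187×(-1) + 33×(6) = 11.
Particular solution: (0, 15).
General solution: p = 0 + 3t, q = 15 - 17t for integer t.
-11 ≤ 0 + 3t ≤ 68 gives t ∈ [-3, 22], which is 26 values.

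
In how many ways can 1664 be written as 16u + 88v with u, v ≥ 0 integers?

10

gcd(88, 16) = 8.
By Bézout, 16×(-5) + 88×(1) = 8.
One solution: (5, 18).
General: u = 5 + 11t, v = 18 - 2t.
u ≥ 0 ⇒ t ≥ 0; v ≥ 0 ⇒ t ≤ 9. So t ∈ [0, 9]: 10 solutions.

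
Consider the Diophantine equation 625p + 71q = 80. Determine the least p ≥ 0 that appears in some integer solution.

45

gcd(625, 71) = 1  (625 = 8·71 + 57, 71 = 1·57 + 14, 57 = 4·14 + 1, 14 = 14·1).
1 divides 80, so solutions exist.
Back-substituting, 625·(5) + 71·(-44) = 1.
Scale by 80/1 = 80: (p₀, q₀) = (400, -3520).
General solution: p = 400 + 71t, q = -3520 - 625t for integer t.
p ≥ 0: smallest is 400 mod 71 = 45 (at t = -5), with q = -395.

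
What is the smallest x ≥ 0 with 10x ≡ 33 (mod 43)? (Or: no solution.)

42

gcd(43, 10):
  43 = 4·10 + 3
  10 = 3·3 + 1
  3 = 3·1
so gcd(43, 10) = 1.
1 divides 33, so solutions exist.
Back-substitute for Bézout coefficients:
  1 = 10 - 3·3
  ... = 10·(13) + 43·(-3)
So 10·(13) ≡ 1 (mod 43); multiply by 33: x ≡ 429 (mod 43).
Smallest nonnegative: x = 429 mod 43 = 42.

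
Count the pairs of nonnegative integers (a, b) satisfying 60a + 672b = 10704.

3

gcd(672, 60):
  672 = 11*60 + 12
  60 = 5*12
so gcd(672, 60) = 12.
Back-substitute for Bézout coefficients:
  12 = 672 - 11*60
  ... = 60*(-11) + 672*(1)
Scale by 892: one solution is (-9812, 892). Reduce a mod 56: (44, 12).
General: a = 44 + 56t, b = 12 - 5t.
a ≥ 0 ⇒ t ≥ 0; b ≥ 0 ⇒ t ≤ 2. So t ∈ [0, 2]: 3 solutions.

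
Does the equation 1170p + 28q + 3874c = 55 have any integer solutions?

no

gcd(1170, 28) = 2.
gcd(2, 3874) = 2.
2 does not divide 55 (remainder 1), so no integer solutions.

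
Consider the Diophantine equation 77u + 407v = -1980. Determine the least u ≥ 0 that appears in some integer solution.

6

gcd(407, 77):
  407 = 5×77 + 22
  77 = 3×22 + 11
  22 = 2×11
so gcd(407, 77) = 11.
11 divides -1980, so solutions exist.
Back-substitute for Bézout coefficients:
  11 = 77 - 3×22
  ... = 77×(16) + 407×(-3)
Scale by -1980/11 = -180: (u₀, v₀) = (-2880, 540).
General solution: u = -2880 + 37t, v = 540 - 7t for integer t.
u ≥ 0: smallest is -2880 mod 37 = 6 (at t = 78), with v = -6.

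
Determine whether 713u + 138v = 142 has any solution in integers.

no

gcd(713, 138) = 23  (713 = 5·138 + 23, 138 = 6·23).
23 does not divide 142 (remainder 4), so no integer solutions.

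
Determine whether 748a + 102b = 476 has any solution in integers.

yes

gcd(748, 102) = 34  (748 = 7×102 + 34, 102 = 3×34).
34 divides 476, so integer solutions exist.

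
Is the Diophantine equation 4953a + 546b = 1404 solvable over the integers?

gcd(4953, 546):
  4953 = 9×546 + 39
  546 = 14×39
so gcd(4953, 546) = 39.
39 divides 1404, so integer solutions exist.

yes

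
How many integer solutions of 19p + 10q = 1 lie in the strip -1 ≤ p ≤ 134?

gcd(19, 10) = 1.
By Bézout, 19*(-1) + 10*(2) = 1.
Particular solution: (9, -17).
General solution: p = 9 + 10t, q = -17 - 19t for integer t.
-1 ≤ 9 + 10t ≤ 134 gives t ∈ [-1, 12], which is 14 values.

14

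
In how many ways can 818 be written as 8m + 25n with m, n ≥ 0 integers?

gcd(25, 8) = 1.
By Bézout, 8·(-3) + 25·(1) = 1.
One solution: (21, 26).
General: m = 21 + 25t, n = 26 - 8t.
m ≥ 0 ⇒ t ≥ 0; n ≥ 0 ⇒ t ≤ 3. So t ∈ [0, 3]: 4 solutions.

4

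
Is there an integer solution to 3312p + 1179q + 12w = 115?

no

gcd(3312, 1179):
  3312 = 2*1179 + 954
  1179 = 1*954 + 225
  954 = 4*225 + 54
  225 = 4*54 + 9
  54 = 6*9
so gcd(3312, 1179) = 9.
gcd(9, 12) = 3.
3 does not divide 115 (remainder 1), so no integer solutions.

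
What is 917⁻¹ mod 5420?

gcd(5420, 917) = 1.
By Bézout, 917*(-727) + 5420*(123) = 1.
So 917*-727 ≡ 1 (mod 5420), and -727 mod 5420 = 4693.

4693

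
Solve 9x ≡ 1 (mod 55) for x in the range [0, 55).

49

gcd(55, 9):
  55 = 6*9 + 1
  9 = 9*1
so gcd(55, 9) = 1.
Back-substitute for Bézout coefficients:
  1 = 55 - 6*9
  ... = 9*(-6) + 55*(1)
So 9*-6 ≡ 1 (mod 55), and -6 mod 55 = 49.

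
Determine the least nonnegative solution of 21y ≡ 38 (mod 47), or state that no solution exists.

13

gcd(47, 21):
  47 = 2·21 + 5
  21 = 4·5 + 1
  5 = 5·1
so gcd(47, 21) = 1.
1 divides 38, so solutions exist.
Back-substitute for Bézout coefficients:
  1 = 21 - 4·5
  ... = 21·(9) + 47·(-4)
So 21·(9) ≡ 1 (mod 47); multiply by 38: y ≡ 342 (mod 47).
Smallest nonnegative: y = 342 mod 47 = 13.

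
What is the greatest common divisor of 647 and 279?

gcd(647, 279) = 1  (647 = 2×279 + 89, 279 = 3×89 + 12, 89 = 7×12 + 5, 12 = 2×5 + 2, 5 = 2×2 + 1, 2 = 2×1).

1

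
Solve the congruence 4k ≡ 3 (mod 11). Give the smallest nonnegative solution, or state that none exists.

9

gcd(11, 4) = 1.
1 divides 3, so solutions exist.
By Bézout, 4*(3) + 11*(-1) = 1.
So 4*(3) ≡ 1 (mod 11); multiply by 3: k ≡ 9 (mod 11).
Smallest nonnegative: k = 9 mod 11 = 9.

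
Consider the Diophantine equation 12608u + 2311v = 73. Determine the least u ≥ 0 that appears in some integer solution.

1927

gcd(12608, 2311):
  12608 = 5·2311 + 1053
  2311 = 2·1053 + 205
  1053 = 5·205 + 28
  205 = 7·28 + 9
  28 = 3·9 + 1
  9 = 9·1
so gcd(12608, 2311) = 1.
1 divides 73, so solutions exist.
Back-substitute for Bézout coefficients:
  1 = 28 - 3·9
  ... = 12608·(248) + 2311·(-1353)
Scale by 73/1 = 73: (u₀, v₀) = (18104, -98769).
General solution: u = 18104 + 2311t, v = -98769 - 12608t for integer t.
u ≥ 0: smallest is 18104 mod 2311 = 1927 (at t = -7), with v = -10513.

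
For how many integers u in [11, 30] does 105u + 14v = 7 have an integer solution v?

gcd(105, 14) = 7.
By Bézout, 105·(1) + 14·(-7) = 7.
Particular solution: (1, -7).
General solution: u = 1 + 2t, v = -7 - 15t for integer t.
11 ≤ 1 + 2t ≤ 30 gives t ∈ [5, 14], which is 10 values.

10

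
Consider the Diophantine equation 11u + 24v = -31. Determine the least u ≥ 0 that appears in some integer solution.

19

gcd(24, 11) = 1  (24 = 2×11 + 2, 11 = 5×2 + 1, 2 = 2×1).
1 divides -31, so solutions exist.
Back-substituting, 11×(11) + 24×(-5) = 1.
Scale by -31/1 = -31: (u₀, v₀) = (-341, 155).
General solution: u = -341 + 24t, v = 155 - 11t for integer t.
u ≥ 0: smallest is -341 mod 24 = 19 (at t = 15), with v = -10.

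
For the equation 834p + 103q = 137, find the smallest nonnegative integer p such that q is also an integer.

gcd(834, 103) = 1.
1 divides 137, so solutions exist.
By Bézout, 834·(31) + 103·(-251) = 1.
Scale by 137/1 = 137: (p₀, q₀) = (4247, -34387).
General solution: p = 4247 + 103t, q = -34387 - 834t for integer t.
p ≥ 0: smallest is 4247 mod 103 = 24 (at t = -41), with q = -193.

24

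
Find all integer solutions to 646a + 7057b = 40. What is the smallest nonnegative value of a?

153

gcd(7057, 646):
  7057 = 10·646 + 597
  646 = 1·597 + 49
  597 = 12·49 + 9
  49 = 5·9 + 4
  9 = 2·4 + 1
  4 = 4·1
so gcd(7057, 646) = 1.
1 divides 40, so solutions exist.
Back-substitute for Bézout coefficients:
  1 = 9 - 2·4
  ... = 646·(-1584) + 7057·(145)
Scale by 40/1 = 40: (a₀, b₀) = (-63360, 5800).
General solution: a = -63360 + 7057t, b = 5800 - 646t for integer t.
a ≥ 0: smallest is -63360 mod 7057 = 153 (at t = 9), with b = -14.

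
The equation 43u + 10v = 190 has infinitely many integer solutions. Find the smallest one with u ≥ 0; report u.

0

gcd(43, 10) = 1.
1 divides 190, so solutions exist.
By Bézout, 43·(-3) + 10·(13) = 1.
Scale by 190/1 = 190: (u₀, v₀) = (-570, 2470).
General solution: u = -570 + 10t, v = 2470 - 43t for integer t.
u ≥ 0: smallest is -570 mod 10 = 0 (at t = 57), with v = 19.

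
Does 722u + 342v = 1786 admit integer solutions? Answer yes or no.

yes

gcd(722, 342) = 38  (722 = 2×342 + 38, 342 = 9×38).
38 divides 1786, so integer solutions exist.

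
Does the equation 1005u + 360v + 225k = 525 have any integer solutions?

yes

gcd(1005, 360) = 15  (1005 = 2×360 + 285, 360 = 1×285 + 75, 285 = 3×75 + 60, 75 = 1×60 + 15, 60 = 4×15).
gcd(15, 225) = 15.
15 divides 525, so integer solutions exist.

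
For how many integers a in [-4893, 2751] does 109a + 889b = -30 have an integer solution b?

8

gcd(889, 109) = 1  (889 = 8*109 + 17, 109 = 6*17 + 7, 17 = 2*7 + 3, 7 = 2*3 + 1, 3 = 3*1).
Back-substituting, 109*(261) + 889*(-32) = 1.
Scale by -30: particular solution (-7830, 960); reduce a mod 889: (171, -21).
General solution: a = 171 + 889t, b = -21 - 109t for integer t.
-4893 ≤ 171 + 889t ≤ 2751 gives t ∈ [-5, 2], which is 8 values.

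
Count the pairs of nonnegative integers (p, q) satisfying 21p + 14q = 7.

gcd(21, 14) = 7  (21 = 1*14 + 7, 14 = 2*7).
Back-substituting, 21*(1) + 14*(-1) = 7.
Scale by 1: one solution is (1, -1). Reduce p mod 2: (1, -1).
General: p = 1 + 2t, q = -1 - 3t.
p ≥ 0 ⇒ t ≥ 0; q ≥ 0 ⇒ t ≤ -1. So t ∈ [0, -1]: 0 solutions.

0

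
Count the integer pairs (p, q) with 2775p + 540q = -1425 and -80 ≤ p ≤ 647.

20

gcd(2775, 540) = 15.
By Bézout, 2775×(-7) + 540×(36) = 15.
Particular solution: (17, -90).
General solution: p = 17 + 36t, q = -90 - 185t for integer t.
-80 ≤ 17 + 36t ≤ 647 gives t ∈ [-2, 17], which is 20 values.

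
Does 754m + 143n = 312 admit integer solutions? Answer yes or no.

gcd(754, 143) = 13.
13 divides 312, so integer solutions exist.

yes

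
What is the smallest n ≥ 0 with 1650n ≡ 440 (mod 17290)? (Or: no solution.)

gcd(17290, 1650) = 10  (17290 = 10×1650 + 790, 1650 = 2×790 + 70, 790 = 11×70 + 20, 70 = 3×20 + 10, 20 = 2×10).
10 divides 440, so solutions exist.
Back-substituting, 1650×(744) + 17290×(-71) = 10.
So 1650×(744) ≡ 10 (mod 17290); multiply by 44: n ≡ 32736 (mod 1729).
Smallest nonnegative: n = 32736 mod 1729 = 1614.

1614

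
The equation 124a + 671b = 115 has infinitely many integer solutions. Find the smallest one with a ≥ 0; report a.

515

gcd(671, 124) = 1.
1 divides 115, so solutions exist.
By Bézout, 124*(92) + 671*(-17) = 1.
Scale by 115/1 = 115: (a₀, b₀) = (10580, -1955).
General solution: a = 10580 + 671t, b = -1955 - 124t for integer t.
a ≥ 0: smallest is 10580 mod 671 = 515 (at t = -15), with b = -95.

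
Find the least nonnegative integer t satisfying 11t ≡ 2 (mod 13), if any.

gcd(13, 11) = 1.
1 divides 2, so solutions exist.
By Bézout, 11×(6) + 13×(-5) = 1.
So 11×(6) ≡ 1 (mod 13); multiply by 2: t ≡ 12 (mod 13).
Smallest nonnegative: t = 12 mod 13 = 12.

12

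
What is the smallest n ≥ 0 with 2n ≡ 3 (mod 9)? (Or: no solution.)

gcd(9, 2) = 1.
1 divides 3, so solutions exist.
By Bézout, 2×(-4) + 9×(1) = 1.
So 2×(-4) ≡ 1 (mod 9); multiply by 3: n ≡ -12 (mod 9).
Smallest nonnegative: n = -12 mod 9 = 6.

6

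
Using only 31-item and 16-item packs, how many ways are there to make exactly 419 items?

1

Need nonnegative integers with 31j + 16k = 419.
gcd(31, 16) = 1, and 31·(-1) + 16·(2) = 1.
So (j₀, k₀) = (-419, 838); general j = -419 + 16t, k = 838 - 31t.
j ≥ 0 ⇒ t ≥ 27; k ≥ 0 ⇒ t ≤ 27. That's 1 value of t.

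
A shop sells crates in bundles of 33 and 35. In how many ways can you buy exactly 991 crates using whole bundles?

1

Need nonnegative integers with 33j + 35k = 991.
gcd(33, 35) = 1, and 33·(17) + 35·(-16) = 1.
So (j₀, k₀) = (16847, -15856); general j = 16847 + 35t, k = -15856 - 33t.
j ≥ 0 ⇒ t ≥ -481; k ≥ 0 ⇒ t ≤ -481. That's 1 value of t.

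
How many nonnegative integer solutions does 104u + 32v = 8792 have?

21

gcd(104, 32) = 8  (104 = 3×32 + 8, 32 = 4×8).
Back-substituting, 104×(1) + 32×(-3) = 8.
Scale by 1099: one solution is (1099, -3297). Reduce u mod 4: (3, 265).
General: u = 3 + 4t, v = 265 - 13t.
u ≥ 0 ⇒ t ≥ 0; v ≥ 0 ⇒ t ≤ 20. So t ∈ [0, 20]: 21 solutions.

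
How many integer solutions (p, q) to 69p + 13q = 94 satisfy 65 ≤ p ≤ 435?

29

gcd(69, 13) = 1.
By Bézout, 69×(-3) + 13×(16) = 1.
Particular solution: (4, -14).
General solution: p = 4 + 13t, q = -14 - 69t for integer t.
65 ≤ 4 + 13t ≤ 435 gives t ∈ [5, 33], which is 29 values.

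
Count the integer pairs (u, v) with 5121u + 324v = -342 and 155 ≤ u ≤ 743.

gcd(5121, 324) = 9  (5121 = 15*324 + 261, 324 = 1*261 + 63, 261 = 4*63 + 9, 63 = 7*9).
Back-substituting, 5121*(5) + 324*(-79) = 9.
Scale by -38: particular solution (-190, 3002); reduce u mod 36: (26, -412).
General solution: u = 26 + 36t, v = -412 - 569t for integer t.
155 ≤ 26 + 36t ≤ 743 gives t ∈ [4, 19], which is 16 values.

16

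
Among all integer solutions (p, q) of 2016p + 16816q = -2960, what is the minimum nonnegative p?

gcd(16816, 2016) = 16  (16816 = 8·2016 + 688, 2016 = 2·688 + 640, 688 = 1·640 + 48, 640 = 13·48 + 16, 48 = 3·16).
16 divides -2960, so solutions exist.
Back-substituting, 2016·(342) + 16816·(-41) = 16.
Scale by -2960/16 = -185: (p₀, q₀) = (-63270, 7585).
General solution: p = -63270 + 1051t, q = 7585 - 126t for integer t.
p ≥ 0: smallest is -63270 mod 1051 = 841 (at t = 61), with q = -101.

841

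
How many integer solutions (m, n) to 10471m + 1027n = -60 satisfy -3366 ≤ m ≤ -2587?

1

gcd(10471, 1027) = 1  (10471 = 10×1027 + 201, 1027 = 5×201 + 22, 201 = 9×22 + 3, 22 = 7×3 + 1, 3 = 3×1).
Back-substituting, 10471×(-327) + 1027×(3334) = 1.
Scale by -60: particular solution (19620, -200040); reduce m mod 1027: (107, -1091).
General solution: m = 107 + 1027t, n = -1091 - 10471t for integer t.
-3366 ≤ 107 + 1027t ≤ -2587 gives t ∈ [-3, -3], which is 1 value.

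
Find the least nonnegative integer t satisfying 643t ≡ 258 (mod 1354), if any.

988

gcd(1354, 643):
  1354 = 2·643 + 68
  643 = 9·68 + 31
  68 = 2·31 + 6
  31 = 5·6 + 1
  6 = 6·1
so gcd(1354, 643) = 1.
1 divides 258, so solutions exist.
Back-substitute for Bézout coefficients:
  1 = 31 - 5·6
  ... = 643·(219) + 1354·(-104)
So 643·(219) ≡ 1 (mod 1354); multiply by 258: t ≡ 56502 (mod 1354).
Smallest nonnegative: t = 56502 mod 1354 = 988.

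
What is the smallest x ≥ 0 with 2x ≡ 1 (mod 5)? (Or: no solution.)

3

gcd(5, 2):
  5 = 2×2 + 1
  2 = 2×1
so gcd(5, 2) = 1.
1 divides 1, so solutions exist.
Back-substitute for Bézout coefficients:
  1 = 5 - 2×2
  ... = 2×(-2) + 5×(1)
So 2×(-2) ≡ 1 (mod 5); multiply by 1: x ≡ -2 (mod 5).
Smallest nonnegative: x = -2 mod 5 = 3.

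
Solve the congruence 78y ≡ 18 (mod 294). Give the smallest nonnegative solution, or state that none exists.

4

gcd(294, 78) = 6  (294 = 3×78 + 60, 78 = 1×60 + 18, 60 = 3×18 + 6, 18 = 3×6).
6 divides 18, so solutions exist.
Back-substituting, 78×(-15) + 294×(4) = 6.
So 78×(-15) ≡ 6 (mod 294); multiply by 3: y ≡ -45 (mod 49).
Smallest nonnegative: y = -45 mod 49 = 4.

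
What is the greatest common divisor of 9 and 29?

gcd(29, 9):
  29 = 3*9 + 2
  9 = 4*2 + 1
  2 = 2*1
so gcd(29, 9) = 1.

1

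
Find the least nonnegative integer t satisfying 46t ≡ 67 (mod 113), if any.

112

gcd(113, 46) = 1  (113 = 2*46 + 21, 46 = 2*21 + 4, 21 = 5*4 + 1, 4 = 4*1).
1 divides 67, so solutions exist.
Back-substituting, 46*(-27) + 113*(11) = 1.
So 46*(-27) ≡ 1 (mod 113); multiply by 67: t ≡ -1809 (mod 113).
Smallest nonnegative: t = -1809 mod 113 = 112.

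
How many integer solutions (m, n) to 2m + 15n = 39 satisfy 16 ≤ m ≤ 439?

gcd(15, 2):
  15 = 7×2 + 1
  2 = 2×1
so gcd(15, 2) = 1.
Back-substitute for Bézout coefficients:
  1 = 15 - 7×2
  ... = 2×(-7) + 15×(1)
Scale by 39: particular solution (-273, 39); reduce m mod 15: (12, 1).
General solution: m = 12 + 15t, n = 1 - 2t for integer t.
16 ≤ 12 + 15t ≤ 439 gives t ∈ [1, 28], which is 28 values.

28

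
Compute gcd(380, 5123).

gcd(5123, 380):
  5123 = 13×380 + 183
  380 = 2×183 + 14
  183 = 13×14 + 1
  14 = 14×1
so gcd(5123, 380) = 1.

1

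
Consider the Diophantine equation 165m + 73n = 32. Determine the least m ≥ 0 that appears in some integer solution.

gcd(165, 73):
  165 = 2·73 + 19
  73 = 3·19 + 16
  19 = 1·16 + 3
  16 = 5·3 + 1
  3 = 3·1
so gcd(165, 73) = 1.
1 divides 32, so solutions exist.
Back-substitute for Bézout coefficients:
  1 = 16 - 5·3
  ... = 165·(-23) + 73·(52)
Scale by 32/1 = 32: (m₀, n₀) = (-736, 1664).
General solution: m = -736 + 73t, n = 1664 - 165t for integer t.
m ≥ 0: smallest is -736 mod 73 = 67 (at t = 11), with n = -151.

67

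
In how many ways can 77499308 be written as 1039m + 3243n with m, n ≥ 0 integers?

gcd(3243, 1039) = 1.
By Bézout, 1039×(1570) + 3243×(-503) = 1.
One solution: (869, 23619).
General: m = 869 + 3243t, n = 23619 - 1039t.
m ≥ 0 ⇒ t ≥ 0; n ≥ 0 ⇒ t ≤ 22. So t ∈ [0, 22]: 23 solutions.

23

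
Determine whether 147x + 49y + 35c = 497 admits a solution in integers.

gcd(147, 49) = 49  (147 = 3*49).
gcd(49, 35) = 7.
7 divides 497, so integer solutions exist.

yes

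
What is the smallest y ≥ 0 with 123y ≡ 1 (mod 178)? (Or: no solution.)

gcd(178, 123) = 1.
1 divides 1, so solutions exist.
By Bézout, 123·(55) + 178·(-38) = 1.
So 123·(55) ≡ 1 (mod 178); multiply by 1: y ≡ 55 (mod 178).
Smallest nonnegative: y = 55 mod 178 = 55.

55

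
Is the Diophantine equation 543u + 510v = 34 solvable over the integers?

gcd(543, 510) = 3  (543 = 1*510 + 33, 510 = 15*33 + 15, 33 = 2*15 + 3, 15 = 5*3).
3 does not divide 34 (remainder 1), so no integer solutions.

no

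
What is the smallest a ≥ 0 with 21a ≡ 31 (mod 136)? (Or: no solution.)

131

gcd(136, 21) = 1  (136 = 6×21 + 10, 21 = 2×10 + 1, 10 = 10×1).
1 divides 31, so solutions exist.
Back-substituting, 21×(13) + 136×(-2) = 1.
So 21×(13) ≡ 1 (mod 136); multiply by 31: a ≡ 403 (mod 136).
Smallest nonnegative: a = 403 mod 136 = 131.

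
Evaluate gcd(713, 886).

1

gcd(886, 713) = 1  (886 = 1×713 + 173, 713 = 4×173 + 21, 173 = 8×21 + 5, 21 = 4×5 + 1, 5 = 5×1).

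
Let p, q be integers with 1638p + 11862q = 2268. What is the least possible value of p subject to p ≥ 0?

gcd(11862, 1638) = 18  (11862 = 7·1638 + 396, 1638 = 4·396 + 54, 396 = 7·54 + 18, 54 = 3·18).
18 divides 2268, so solutions exist.
Back-substituting, 1638·(-210) + 11862·(29) = 18.
Scale by 2268/18 = 126: (p₀, q₀) = (-26460, 3654).
General solution: p = -26460 + 659t, q = 3654 - 91t for integer t.
p ≥ 0: smallest is -26460 mod 659 = 559 (at t = 41), with q = -77.

559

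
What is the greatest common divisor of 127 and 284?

gcd(284, 127):
  284 = 2·127 + 30
  127 = 4·30 + 7
  30 = 4·7 + 2
  7 = 3·2 + 1
  2 = 2·1
so gcd(284, 127) = 1.

1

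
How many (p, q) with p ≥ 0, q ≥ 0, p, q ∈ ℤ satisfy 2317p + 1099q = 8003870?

22

gcd(2317, 1099):
  2317 = 2×1099 + 119
  1099 = 9×119 + 28
  119 = 4×28 + 7
  28 = 4×7
so gcd(2317, 1099) = 7.
Back-substitute for Bézout coefficients:
  7 = 119 - 4×28
  ... = 2317×(37) + 1099×(-78)
Scale by 1143410: one solution is (42306170, -89185980). Reduce p mod 157: (8, 7266).
General: p = 8 + 157t, q = 7266 - 331t.
p ≥ 0 ⇒ t ≥ 0; q ≥ 0 ⇒ t ≤ 21. So t ∈ [0, 21]: 22 solutions.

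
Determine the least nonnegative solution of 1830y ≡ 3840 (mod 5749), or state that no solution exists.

2264

gcd(5749, 1830) = 1  (5749 = 3·1830 + 259, 1830 = 7·259 + 17, 259 = 15·17 + 4, 17 = 4·4 + 1, 4 = 4·1).
1 divides 3840, so solutions exist.
Back-substituting, 1830·(1354) + 5749·(-431) = 1.
So 1830·(1354) ≡ 1 (mod 5749); multiply by 3840: y ≡ 5199360 (mod 5749).
Smallest nonnegative: y = 5199360 mod 5749 = 2264.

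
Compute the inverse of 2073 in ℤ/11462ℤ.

gcd(11462, 2073) = 1  (11462 = 5×2073 + 1097, 2073 = 1×1097 + 976, 1097 = 1×976 + 121, 976 = 8×121 + 8, 121 = 15×8 + 1, 8 = 8×1).
Back-substituting, 2073×(-1421) + 11462×(257) = 1.
So 2073×-1421 ≡ 1 (mod 11462), and -1421 mod 11462 = 10041.

10041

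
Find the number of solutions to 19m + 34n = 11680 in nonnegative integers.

gcd(34, 19) = 1.
By Bézout, 19·(9) + 34·(-5) = 1.
One solution: (26, 329).
General: m = 26 + 34t, n = 329 - 19t.
m ≥ 0 ⇒ t ≥ 0; n ≥ 0 ⇒ t ≤ 17. So t ∈ [0, 17]: 18 solutions.

18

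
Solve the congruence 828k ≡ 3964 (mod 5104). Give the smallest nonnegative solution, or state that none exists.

313

gcd(5104, 828) = 4  (5104 = 6×828 + 136, 828 = 6×136 + 12, 136 = 11×12 + 4, 12 = 3×4).
4 divides 3964, so solutions exist.
Back-substituting, 828×(-413) + 5104×(67) = 4.
So 828×(-413) ≡ 4 (mod 5104); multiply by 991: k ≡ -409283 (mod 1276).
Smallest nonnegative: k = -409283 mod 1276 = 313.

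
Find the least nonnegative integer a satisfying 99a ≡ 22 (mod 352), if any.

18

gcd(352, 99):
  352 = 3·99 + 55
  99 = 1·55 + 44
  55 = 1·44 + 11
  44 = 4·11
so gcd(352, 99) = 11.
11 divides 22, so solutions exist.
Back-substitute for Bézout coefficients:
  11 = 55 - 1·44
  ... = 99·(-7) + 352·(2)
So 99·(-7) ≡ 11 (mod 352); multiply by 2: a ≡ -14 (mod 32).
Smallest nonnegative: a = -14 mod 32 = 18.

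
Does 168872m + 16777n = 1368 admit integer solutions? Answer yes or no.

gcd(168872, 16777) = 19.
19 divides 1368, so integer solutions exist.

yes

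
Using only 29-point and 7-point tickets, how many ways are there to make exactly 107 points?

Need nonnegative integers with 29j + 7k = 107.
gcd(29, 7) = 1, and 29·(1) + 7·(-4) = 1.
So (j₀, k₀) = (107, -428); general j = 107 + 7t, k = -428 - 29t.
j ≥ 0 ⇒ t ≥ -15; k ≥ 0 ⇒ t ≤ -15. That's 1 value of t.

1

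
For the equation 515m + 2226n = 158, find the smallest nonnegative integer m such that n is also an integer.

1954

gcd(2226, 515) = 1.
1 divides 158, so solutions exist.
By Bézout, 515×(-523) + 2226×(121) = 1.
Scale by 158/1 = 158: (m₀, n₀) = (-82634, 19118).
General solution: m = -82634 + 2226t, n = 19118 - 515t for integer t.
m ≥ 0: smallest is -82634 mod 2226 = 1954 (at t = 38), with n = -452.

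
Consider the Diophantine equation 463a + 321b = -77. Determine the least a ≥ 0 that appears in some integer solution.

gcd(463, 321):
  463 = 1·321 + 142
  321 = 2·142 + 37
  142 = 3·37 + 31
  37 = 1·31 + 6
  31 = 5·6 + 1
  6 = 6·1
so gcd(463, 321) = 1.
1 divides -77, so solutions exist.
Back-substitute for Bézout coefficients:
  1 = 31 - 5·6
  ... = 463·(52) + 321·(-75)
Scale by -77/1 = -77: (a₀, b₀) = (-4004, 5775).
General solution: a = -4004 + 321t, b = 5775 - 463t for integer t.
a ≥ 0: smallest is -4004 mod 321 = 169 (at t = 13), with b = -244.

169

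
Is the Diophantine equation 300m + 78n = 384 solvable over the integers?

yes

gcd(300, 78) = 6  (300 = 3·78 + 66, 78 = 1·66 + 12, 66 = 5·12 + 6, 12 = 2·6).
6 divides 384, so integer solutions exist.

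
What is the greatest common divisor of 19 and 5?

1

gcd(19, 5) = 1  (19 = 3·5 + 4, 5 = 1·4 + 1, 4 = 4·1).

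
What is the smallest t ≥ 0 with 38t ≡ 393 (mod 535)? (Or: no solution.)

gcd(535, 38) = 1.
1 divides 393, so solutions exist.
By Bézout, 38·(-183) + 535·(13) = 1.
So 38·(-183) ≡ 1 (mod 535); multiply by 393: t ≡ -71919 (mod 535).
Smallest nonnegative: t = -71919 mod 535 = 306.

306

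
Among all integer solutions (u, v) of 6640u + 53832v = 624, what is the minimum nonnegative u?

gcd(53832, 6640):
  53832 = 8·6640 + 712
  6640 = 9·712 + 232
  712 = 3·232 + 16
  232 = 14·16 + 8
  16 = 2·8
so gcd(53832, 6640) = 8.
8 divides 624, so solutions exist.
Back-substitute for Bézout coefficients:
  8 = 232 - 14·16
  ... = 6640·(3251) + 53832·(-401)
Scale by 624/8 = 78: (u₀, v₀) = (253578, -31278).
General solution: u = 253578 + 6729t, v = -31278 - 830t for integer t.
u ≥ 0: smallest is 253578 mod 6729 = 4605 (at t = -37), with v = -568.

4605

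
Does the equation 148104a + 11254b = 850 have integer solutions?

yes

gcd(148104, 11254):
  148104 = 13*11254 + 1802
  11254 = 6*1802 + 442
  1802 = 4*442 + 34
  442 = 13*34
so gcd(148104, 11254) = 34.
34 divides 850, so integer solutions exist.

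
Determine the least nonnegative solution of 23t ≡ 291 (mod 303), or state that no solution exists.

gcd(303, 23) = 1  (303 = 13·23 + 4, 23 = 5·4 + 3, 4 = 1·3 + 1, 3 = 3·1).
1 divides 291, so solutions exist.
Back-substituting, 23·(-79) + 303·(6) = 1.
So 23·(-79) ≡ 1 (mod 303); multiply by 291: t ≡ -22989 (mod 303).
Smallest nonnegative: t = -22989 mod 303 = 39.

39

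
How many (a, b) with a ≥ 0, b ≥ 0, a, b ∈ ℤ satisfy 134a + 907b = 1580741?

gcd(907, 134):
  907 = 6×134 + 103
  134 = 1×103 + 31
  103 = 3×31 + 10
  31 = 3×10 + 1
  10 = 10×1
so gcd(907, 134) = 1.
Back-substitute for Bézout coefficients:
  1 = 31 - 3×10
  ... = 134×(88) + 907×(-13)
Scale by 1580741: one solution is (139105208, -20549633). Reduce a mod 907: (432, 1679).
General: a = 432 + 907t, b = 1679 - 134t.
a ≥ 0 ⇒ t ≥ 0; b ≥ 0 ⇒ t ≤ 12. So t ∈ [0, 12]: 13 solutions.

13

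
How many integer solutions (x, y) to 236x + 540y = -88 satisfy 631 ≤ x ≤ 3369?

gcd(540, 236):
  540 = 2*236 + 68
  236 = 3*68 + 32
  68 = 2*32 + 4
  32 = 8*4
so gcd(540, 236) = 4.
Back-substitute for Bézout coefficients:
  4 = 68 - 2*32
  ... = 236*(-16) + 540*(7)
Scale by -22: particular solution (352, -154); reduce x mod 135: (82, -36).
General solution: x = 82 + 135t, y = -36 - 59t for integer t.
631 ≤ 82 + 135t ≤ 3369 gives t ∈ [5, 24], which is 20 values.

20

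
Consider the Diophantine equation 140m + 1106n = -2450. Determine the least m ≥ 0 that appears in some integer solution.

gcd(1106, 140):
  1106 = 7*140 + 126
  140 = 1*126 + 14
  126 = 9*14
so gcd(1106, 140) = 14.
14 divides -2450, so solutions exist.
Back-substitute for Bézout coefficients:
  14 = 140 - 1*126
  ... = 140*(8) + 1106*(-1)
Scale by -2450/14 = -175: (m₀, n₀) = (-1400, 175).
General solution: m = -1400 + 79t, n = 175 - 10t for integer t.
m ≥ 0: smallest is -1400 mod 79 = 22 (at t = 18), with n = -5.

22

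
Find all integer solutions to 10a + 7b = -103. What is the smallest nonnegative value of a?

gcd(10, 7) = 1.
1 divides -103, so solutions exist.
By Bézout, 10*(-2) + 7*(3) = 1.
Scale by -103/1 = -103: (a₀, b₀) = (206, -309).
General solution: a = 206 + 7t, b = -309 - 10t for integer t.
a ≥ 0: smallest is 206 mod 7 = 3 (at t = -29), with b = -19.

3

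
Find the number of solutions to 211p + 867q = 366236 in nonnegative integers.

gcd(867, 211) = 1.
By Bézout, 211×(226) + 867×(-55) = 1.
One solution: (314, 346).
General: p = 314 + 867t, q = 346 - 211t.
p ≥ 0 ⇒ t ≥ 0; q ≥ 0 ⇒ t ≤ 1. So t ∈ [0, 1]: 2 solutions.

2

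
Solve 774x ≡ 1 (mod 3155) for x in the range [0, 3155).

909

gcd(3155, 774):
  3155 = 4×774 + 59
  774 = 13×59 + 7
  59 = 8×7 + 3
  7 = 2×3 + 1
  3 = 3×1
so gcd(3155, 774) = 1.
Back-substitute for Bézout coefficients:
  1 = 7 - 2×3
  ... = 774×(909) + 3155×(-223)
So 774×909 ≡ 1 (mod 3155), and 909 mod 3155 = 909.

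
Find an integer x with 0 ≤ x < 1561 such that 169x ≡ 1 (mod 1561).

gcd(1561, 169):
  1561 = 9×169 + 40
  169 = 4×40 + 9
  40 = 4×9 + 4
  9 = 2×4 + 1
  4 = 4×1
so gcd(1561, 169) = 1.
Back-substitute for Bézout coefficients:
  1 = 9 - 2×4
  ... = 169×(351) + 1561×(-38)
So 169×351 ≡ 1 (mod 1561), and 351 mod 1561 = 351.

351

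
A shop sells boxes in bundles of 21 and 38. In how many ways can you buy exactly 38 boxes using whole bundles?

Need nonnegative integers with 21j + 38k = 38.
gcd(21, 38) = 1, and 21·(-9) + 38·(5) = 1.
So (j₀, k₀) = (-342, 190); general j = -342 + 38t, k = 190 - 21t.
j ≥ 0 ⇒ t ≥ 9; k ≥ 0 ⇒ t ≤ 9. That's 1 value of t.

1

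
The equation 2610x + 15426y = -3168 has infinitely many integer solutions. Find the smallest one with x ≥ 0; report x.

gcd(15426, 2610):
  15426 = 5·2610 + 2376
  2610 = 1·2376 + 234
  2376 = 10·234 + 36
  234 = 6·36 + 18
  36 = 2·18
so gcd(15426, 2610) = 18.
18 divides -3168, so solutions exist.
Back-substitute for Bézout coefficients:
  18 = 234 - 6·36
  ... = 2610·(396) + 15426·(-67)
Scale by -3168/18 = -176: (x₀, y₀) = (-69696, 11792).
General solution: x = -69696 + 857t, y = 11792 - 145t for integer t.
x ≥ 0: smallest is -69696 mod 857 = 578 (at t = 82), with y = -98.

578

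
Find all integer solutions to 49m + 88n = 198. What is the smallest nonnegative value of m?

gcd(88, 49):
  88 = 1*49 + 39
  49 = 1*39 + 10
  39 = 3*10 + 9
  10 = 1*9 + 1
  9 = 9*1
so gcd(88, 49) = 1.
1 divides 198, so solutions exist.
Back-substitute for Bézout coefficients:
  1 = 10 - 1*9
  ... = 49*(9) + 88*(-5)
Scale by 198/1 = 198: (m₀, n₀) = (1782, -990).
General solution: m = 1782 + 88t, n = -990 - 49t for integer t.
m ≥ 0: smallest is 1782 mod 88 = 22 (at t = -20), with n = -10.

22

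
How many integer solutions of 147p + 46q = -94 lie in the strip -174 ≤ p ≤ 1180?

30

gcd(147, 46) = 1.
By Bézout, 147*(-5) + 46*(16) = 1.
Particular solution: (10, -34).
General solution: p = 10 + 46t, q = -34 - 147t for integer t.
-174 ≤ 10 + 46t ≤ 1180 gives t ∈ [-4, 25], which is 30 values.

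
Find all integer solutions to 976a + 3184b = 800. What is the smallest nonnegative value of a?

115

gcd(3184, 976) = 16.
16 divides 800, so solutions exist.
By Bézout, 976*(62) + 3184*(-19) = 16.
Scale by 800/16 = 50: (a₀, b₀) = (3100, -950).
General solution: a = 3100 + 199t, b = -950 - 61t for integer t.
a ≥ 0: smallest is 3100 mod 199 = 115 (at t = -15), with b = -35.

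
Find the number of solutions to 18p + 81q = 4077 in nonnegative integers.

25

gcd(81, 18) = 9  (81 = 4·18 + 9, 18 = 2·9).
Back-substituting, 18·(-4) + 81·(1) = 9.
Scale by 453: one solution is (-1812, 453). Reduce p mod 9: (6, 49).
General: p = 6 + 9t, q = 49 - 2t.
p ≥ 0 ⇒ t ≥ 0; q ≥ 0 ⇒ t ≤ 24. So t ∈ [0, 24]: 25 solutions.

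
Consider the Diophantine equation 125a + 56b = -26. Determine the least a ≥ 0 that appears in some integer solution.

gcd(125, 56):
  125 = 2·56 + 13
  56 = 4·13 + 4
  13 = 3·4 + 1
  4 = 4·1
so gcd(125, 56) = 1.
1 divides -26, so solutions exist.
Back-substitute for Bézout coefficients:
  1 = 13 - 3·4
  ... = 125·(13) + 56·(-29)
Scale by -26/1 = -26: (a₀, b₀) = (-338, 754).
General solution: a = -338 + 56t, b = 754 - 125t for integer t.
a ≥ 0: smallest is -338 mod 56 = 54 (at t = 7), with b = -121.

54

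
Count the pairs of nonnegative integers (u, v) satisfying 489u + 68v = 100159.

gcd(489, 68) = 1  (489 = 7*68 + 13, 68 = 5*13 + 3, 13 = 4*3 + 1, 3 = 3*1).
Back-substituting, 489*(21) + 68*(-151) = 1.
Scale by 100159: one solution is (2103339, -15124009). Reduce u mod 68: (31, 1250).
General: u = 31 + 68t, v = 1250 - 489t.
u ≥ 0 ⇒ t ≥ 0; v ≥ 0 ⇒ t ≤ 2. So t ∈ [0, 2]: 3 solutions.

3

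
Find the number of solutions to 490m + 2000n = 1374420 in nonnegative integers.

14

gcd(2000, 490):
  2000 = 4×490 + 40
  490 = 12×40 + 10
  40 = 4×10
so gcd(2000, 490) = 10.
Back-substitute for Bézout coefficients:
  10 = 490 - 12×40
  ... = 490×(49) + 2000×(-12)
Scale by 137442: one solution is (6734658, -1649304). Reduce m mod 200: (58, 673).
General: m = 58 + 200t, n = 673 - 49t.
m ≥ 0 ⇒ t ≥ 0; n ≥ 0 ⇒ t ≤ 13. So t ∈ [0, 13]: 14 solutions.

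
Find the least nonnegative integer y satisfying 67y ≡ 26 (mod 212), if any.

70

gcd(212, 67) = 1  (212 = 3·67 + 11, 67 = 6·11 + 1, 11 = 11·1).
1 divides 26, so solutions exist.
Back-substituting, 67·(19) + 212·(-6) = 1.
So 67·(19) ≡ 1 (mod 212); multiply by 26: y ≡ 494 (mod 212).
Smallest nonnegative: y = 494 mod 212 = 70.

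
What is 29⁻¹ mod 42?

29

gcd(42, 29) = 1  (42 = 1×29 + 13, 29 = 2×13 + 3, 13 = 4×3 + 1, 3 = 3×1).
Back-substituting, 29×(-13) + 42×(9) = 1.
So 29×-13 ≡ 1 (mod 42), and -13 mod 42 = 29.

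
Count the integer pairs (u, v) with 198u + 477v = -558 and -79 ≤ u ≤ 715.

gcd(477, 198) = 9.
By Bézout, 198×(-12) + 477×(5) = 9.
Particular solution: (2, -2).
General solution: u = 2 + 53t, v = -2 - 22t for integer t.
-79 ≤ 2 + 53t ≤ 715 gives t ∈ [-1, 13], which is 15 values.

15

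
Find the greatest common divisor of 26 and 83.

gcd(83, 26) = 1  (83 = 3*26 + 5, 26 = 5*5 + 1, 5 = 5*1).

1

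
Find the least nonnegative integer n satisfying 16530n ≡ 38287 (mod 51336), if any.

no solution

gcd(51336, 16530) = 6  (51336 = 3·16530 + 1746, 16530 = 9·1746 + 816, 1746 = 2·816 + 114, 816 = 7·114 + 18, 114 = 6·18 + 6, 18 = 3·6).
6 does not divide 38287, so the congruence has no solution.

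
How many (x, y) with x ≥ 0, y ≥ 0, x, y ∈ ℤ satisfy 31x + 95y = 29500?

10

gcd(95, 31) = 1  (95 = 3*31 + 2, 31 = 15*2 + 1, 2 = 2*1).
Back-substituting, 31*(46) + 95*(-15) = 1.
Scale by 29500: one solution is (1357000, -442500). Reduce x mod 95: (20, 304).
General: x = 20 + 95t, y = 304 - 31t.
x ≥ 0 ⇒ t ≥ 0; y ≥ 0 ⇒ t ≤ 9. So t ∈ [0, 9]: 10 solutions.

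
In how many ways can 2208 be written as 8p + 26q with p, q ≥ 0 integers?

22

gcd(26, 8) = 2  (26 = 3×8 + 2, 8 = 4×2).
Back-substituting, 8×(-3) + 26×(1) = 2.
Scale by 1104: one solution is (-3312, 1104). Reduce p mod 13: (3, 84).
General: p = 3 + 13t, q = 84 - 4t.
p ≥ 0 ⇒ t ≥ 0; q ≥ 0 ⇒ t ≤ 21. So t ∈ [0, 21]: 22 solutions.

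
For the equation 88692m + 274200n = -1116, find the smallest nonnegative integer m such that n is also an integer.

6177

gcd(274200, 88692) = 12  (274200 = 3·88692 + 8124, 88692 = 10·8124 + 7452, 8124 = 1·7452 + 672, 7452 = 11·672 + 60, 672 = 11·60 + 12, 60 = 5·12).
12 divides -1116, so solutions exist.
Back-substituting, 88692·(-4489) + 274200·(1452) = 12.
Scale by -1116/12 = -93: (m₀, n₀) = (417477, -135036).
General solution: m = 417477 + 22850t, n = -135036 - 7391t for integer t.
m ≥ 0: smallest is 417477 mod 22850 = 6177 (at t = -18), with n = -1998.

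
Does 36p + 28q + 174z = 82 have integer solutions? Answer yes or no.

gcd(36, 28) = 4.
gcd(4, 174) = 2.
2 divides 82, so integer solutions exist.

yes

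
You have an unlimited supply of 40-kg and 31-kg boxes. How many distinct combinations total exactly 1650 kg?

1

Need nonnegative integers with 40j + 31k = 1650.
gcd(40, 31) = 1, and 40·(7) + 31·(-9) = 1.
So (j₀, k₀) = (11550, -14850); general j = 11550 + 31t, k = -14850 - 40t.
j ≥ 0 ⇒ t ≥ -372; k ≥ 0 ⇒ t ≤ -372. That's 1 value of t.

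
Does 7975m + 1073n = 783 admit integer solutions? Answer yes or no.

yes

gcd(7975, 1073) = 29  (7975 = 7×1073 + 464, 1073 = 2×464 + 145, 464 = 3×145 + 29, 145 = 5×29).
29 divides 783, so integer solutions exist.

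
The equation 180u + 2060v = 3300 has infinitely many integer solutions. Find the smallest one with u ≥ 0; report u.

gcd(2060, 180) = 20.
20 divides 3300, so solutions exist.
By Bézout, 180*(23) + 2060*(-2) = 20.
Scale by 3300/20 = 165: (u₀, v₀) = (3795, -330).
General solution: u = 3795 + 103t, v = -330 - 9t for integer t.
u ≥ 0: smallest is 3795 mod 103 = 87 (at t = -36), with v = -6.

87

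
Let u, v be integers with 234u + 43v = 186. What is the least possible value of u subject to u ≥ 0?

3

gcd(234, 43):
  234 = 5×43 + 19
  43 = 2×19 + 5
  19 = 3×5 + 4
  5 = 1×4 + 1
  4 = 4×1
so gcd(234, 43) = 1.
1 divides 186, so solutions exist.
Back-substitute for Bézout coefficients:
  1 = 5 - 1×4
  ... = 234×(-9) + 43×(49)
Scale by 186/1 = 186: (u₀, v₀) = (-1674, 9114).
General solution: u = -1674 + 43t, v = 9114 - 234t for integer t.
u ≥ 0: smallest is -1674 mod 43 = 3 (at t = 39), with v = -12.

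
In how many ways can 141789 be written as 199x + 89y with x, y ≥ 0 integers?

gcd(199, 89) = 1.
By Bézout, 199×(17) + 89×(-38) = 1.
One solution: (26, 1535).
General: x = 26 + 89t, y = 1535 - 199t.
x ≥ 0 ⇒ t ≥ 0; y ≥ 0 ⇒ t ≤ 7. So t ∈ [0, 7]: 8 solutions.

8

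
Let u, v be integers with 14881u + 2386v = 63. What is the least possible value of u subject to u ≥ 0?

gcd(14881, 2386):
  14881 = 6×2386 + 565
  2386 = 4×565 + 126
  565 = 4×126 + 61
  126 = 2×61 + 4
  61 = 15×4 + 1
  4 = 4×1
so gcd(14881, 2386) = 1.
1 divides 63, so solutions exist.
Back-substitute for Bézout coefficients:
  1 = 61 - 15×4
  ... = 14881×(587) + 2386×(-3661)
Scale by 63/1 = 63: (u₀, v₀) = (36981, -230643).
General solution: u = 36981 + 2386t, v = -230643 - 14881t for integer t.
u ≥ 0: smallest is 36981 mod 2386 = 1191 (at t = -15), with v = -7428.

1191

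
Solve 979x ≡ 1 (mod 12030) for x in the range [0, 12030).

9769

gcd(12030, 979) = 1  (12030 = 12·979 + 282, 979 = 3·282 + 133, 282 = 2·133 + 16, 133 = 8·16 + 5, 16 = 3·5 + 1, 5 = 5·1).
Back-substituting, 979·(-2261) + 12030·(184) = 1.
So 979·-2261 ≡ 1 (mod 12030), and -2261 mod 12030 = 9769.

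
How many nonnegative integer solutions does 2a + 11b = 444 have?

gcd(11, 2) = 1.
By Bézout, 2*(-5) + 11*(1) = 1.
One solution: (2, 40).
General: a = 2 + 11t, b = 40 - 2t.
a ≥ 0 ⇒ t ≥ 0; b ≥ 0 ⇒ t ≤ 20. So t ∈ [0, 20]: 21 solutions.

21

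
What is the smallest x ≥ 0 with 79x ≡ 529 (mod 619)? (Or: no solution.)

gcd(619, 79) = 1.
1 divides 529, so solutions exist.
By Bézout, 79*(-47) + 619*(6) = 1.
So 79*(-47) ≡ 1 (mod 619); multiply by 529: x ≡ -24863 (mod 619).
Smallest nonnegative: x = -24863 mod 619 = 516.

516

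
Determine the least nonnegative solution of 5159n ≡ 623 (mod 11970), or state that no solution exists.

gcd(11970, 5159) = 7  (11970 = 2·5159 + 1652, 5159 = 3·1652 + 203, 1652 = 8·203 + 28, 203 = 7·28 + 7, 28 = 4·7).
7 divides 623, so solutions exist.
Back-substituting, 5159·(413) + 11970·(-178) = 7.
So 5159·(413) ≡ 7 (mod 11970); multiply by 89: n ≡ 36757 (mod 1710).
Smallest nonnegative: n = 36757 mod 1710 = 847.

847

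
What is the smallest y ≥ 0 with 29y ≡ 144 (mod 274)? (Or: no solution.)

90

gcd(274, 29):
  274 = 9×29 + 13
  29 = 2×13 + 3
  13 = 4×3 + 1
  3 = 3×1
so gcd(274, 29) = 1.
1 divides 144, so solutions exist.
Back-substitute for Bézout coefficients:
  1 = 13 - 4×3
  ... = 29×(-85) + 274×(9)
So 29×(-85) ≡ 1 (mod 274); multiply by 144: y ≡ -12240 (mod 274).
Smallest nonnegative: y = -12240 mod 274 = 90.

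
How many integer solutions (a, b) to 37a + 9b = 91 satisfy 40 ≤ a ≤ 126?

9

gcd(37, 9) = 1.
By Bézout, 37×(1) + 9×(-4) = 1.
Particular solution: (1, 6).
General solution: a = 1 + 9t, b = 6 - 37t for integer t.
40 ≤ 1 + 9t ≤ 126 gives t ∈ [5, 13], which is 9 values.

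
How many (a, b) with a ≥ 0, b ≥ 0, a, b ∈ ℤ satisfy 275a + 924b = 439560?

19

gcd(924, 275):
  924 = 3*275 + 99
  275 = 2*99 + 77
  99 = 1*77 + 22
  77 = 3*22 + 11
  22 = 2*11
so gcd(924, 275) = 11.
Back-substitute for Bézout coefficients:
  11 = 77 - 3*22
  ... = 275*(37) + 924*(-11)
Scale by 39960: one solution is (1478520, -439560). Reduce a mod 84: (36, 465).
General: a = 36 + 84t, b = 465 - 25t.
a ≥ 0 ⇒ t ≥ 0; b ≥ 0 ⇒ t ≤ 18. So t ∈ [0, 18]: 19 solutions.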